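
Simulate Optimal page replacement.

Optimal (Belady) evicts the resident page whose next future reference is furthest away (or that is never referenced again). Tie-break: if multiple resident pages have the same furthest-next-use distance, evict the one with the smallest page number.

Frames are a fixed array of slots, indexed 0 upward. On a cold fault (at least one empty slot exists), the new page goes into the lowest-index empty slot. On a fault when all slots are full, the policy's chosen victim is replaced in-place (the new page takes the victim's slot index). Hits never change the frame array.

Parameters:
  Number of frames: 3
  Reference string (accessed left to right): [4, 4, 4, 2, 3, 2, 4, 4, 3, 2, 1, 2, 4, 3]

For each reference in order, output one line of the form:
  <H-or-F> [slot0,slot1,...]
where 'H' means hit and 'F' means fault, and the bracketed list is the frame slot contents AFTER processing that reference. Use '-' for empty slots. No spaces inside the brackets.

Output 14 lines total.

F [4,-,-]
H [4,-,-]
H [4,-,-]
F [4,2,-]
F [4,2,3]
H [4,2,3]
H [4,2,3]
H [4,2,3]
H [4,2,3]
H [4,2,3]
F [4,2,1]
H [4,2,1]
H [4,2,1]
F [4,2,3]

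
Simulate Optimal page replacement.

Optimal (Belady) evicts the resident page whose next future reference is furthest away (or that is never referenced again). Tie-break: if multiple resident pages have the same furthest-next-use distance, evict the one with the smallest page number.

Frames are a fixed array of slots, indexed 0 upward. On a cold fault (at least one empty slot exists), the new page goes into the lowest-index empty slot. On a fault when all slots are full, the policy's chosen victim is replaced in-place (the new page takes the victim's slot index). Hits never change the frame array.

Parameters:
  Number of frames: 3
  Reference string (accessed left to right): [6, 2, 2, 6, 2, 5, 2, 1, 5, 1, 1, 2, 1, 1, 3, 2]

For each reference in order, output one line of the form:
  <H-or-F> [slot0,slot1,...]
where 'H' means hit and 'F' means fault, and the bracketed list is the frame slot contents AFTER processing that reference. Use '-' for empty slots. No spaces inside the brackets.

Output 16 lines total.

F [6,-,-]
F [6,2,-]
H [6,2,-]
H [6,2,-]
H [6,2,-]
F [6,2,5]
H [6,2,5]
F [1,2,5]
H [1,2,5]
H [1,2,5]
H [1,2,5]
H [1,2,5]
H [1,2,5]
H [1,2,5]
F [3,2,5]
H [3,2,5]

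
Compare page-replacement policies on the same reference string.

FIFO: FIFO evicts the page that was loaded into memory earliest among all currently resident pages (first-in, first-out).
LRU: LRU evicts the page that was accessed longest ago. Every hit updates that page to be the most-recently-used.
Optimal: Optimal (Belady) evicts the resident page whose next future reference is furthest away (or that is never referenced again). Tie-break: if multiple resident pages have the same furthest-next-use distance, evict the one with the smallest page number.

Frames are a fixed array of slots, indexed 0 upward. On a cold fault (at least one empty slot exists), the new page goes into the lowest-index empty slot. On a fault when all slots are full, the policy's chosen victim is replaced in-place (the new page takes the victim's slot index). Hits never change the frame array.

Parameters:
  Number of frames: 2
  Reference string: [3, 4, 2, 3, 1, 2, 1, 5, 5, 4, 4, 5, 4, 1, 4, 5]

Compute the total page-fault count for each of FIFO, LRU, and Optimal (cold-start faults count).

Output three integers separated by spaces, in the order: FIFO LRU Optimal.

Answer: 10 10 8

Derivation:
--- FIFO ---
  step 0: ref 3 -> FAULT, frames=[3,-] (faults so far: 1)
  step 1: ref 4 -> FAULT, frames=[3,4] (faults so far: 2)
  step 2: ref 2 -> FAULT, evict 3, frames=[2,4] (faults so far: 3)
  step 3: ref 3 -> FAULT, evict 4, frames=[2,3] (faults so far: 4)
  step 4: ref 1 -> FAULT, evict 2, frames=[1,3] (faults so far: 5)
  step 5: ref 2 -> FAULT, evict 3, frames=[1,2] (faults so far: 6)
  step 6: ref 1 -> HIT, frames=[1,2] (faults so far: 6)
  step 7: ref 5 -> FAULT, evict 1, frames=[5,2] (faults so far: 7)
  step 8: ref 5 -> HIT, frames=[5,2] (faults so far: 7)
  step 9: ref 4 -> FAULT, evict 2, frames=[5,4] (faults so far: 8)
  step 10: ref 4 -> HIT, frames=[5,4] (faults so far: 8)
  step 11: ref 5 -> HIT, frames=[5,4] (faults so far: 8)
  step 12: ref 4 -> HIT, frames=[5,4] (faults so far: 8)
  step 13: ref 1 -> FAULT, evict 5, frames=[1,4] (faults so far: 9)
  step 14: ref 4 -> HIT, frames=[1,4] (faults so far: 9)
  step 15: ref 5 -> FAULT, evict 4, frames=[1,5] (faults so far: 10)
  FIFO total faults: 10
--- LRU ---
  step 0: ref 3 -> FAULT, frames=[3,-] (faults so far: 1)
  step 1: ref 4 -> FAULT, frames=[3,4] (faults so far: 2)
  step 2: ref 2 -> FAULT, evict 3, frames=[2,4] (faults so far: 3)
  step 3: ref 3 -> FAULT, evict 4, frames=[2,3] (faults so far: 4)
  step 4: ref 1 -> FAULT, evict 2, frames=[1,3] (faults so far: 5)
  step 5: ref 2 -> FAULT, evict 3, frames=[1,2] (faults so far: 6)
  step 6: ref 1 -> HIT, frames=[1,2] (faults so far: 6)
  step 7: ref 5 -> FAULT, evict 2, frames=[1,5] (faults so far: 7)
  step 8: ref 5 -> HIT, frames=[1,5] (faults so far: 7)
  step 9: ref 4 -> FAULT, evict 1, frames=[4,5] (faults so far: 8)
  step 10: ref 4 -> HIT, frames=[4,5] (faults so far: 8)
  step 11: ref 5 -> HIT, frames=[4,5] (faults so far: 8)
  step 12: ref 4 -> HIT, frames=[4,5] (faults so far: 8)
  step 13: ref 1 -> FAULT, evict 5, frames=[4,1] (faults so far: 9)
  step 14: ref 4 -> HIT, frames=[4,1] (faults so far: 9)
  step 15: ref 5 -> FAULT, evict 1, frames=[4,5] (faults so far: 10)
  LRU total faults: 10
--- Optimal ---
  step 0: ref 3 -> FAULT, frames=[3,-] (faults so far: 1)
  step 1: ref 4 -> FAULT, frames=[3,4] (faults so far: 2)
  step 2: ref 2 -> FAULT, evict 4, frames=[3,2] (faults so far: 3)
  step 3: ref 3 -> HIT, frames=[3,2] (faults so far: 3)
  step 4: ref 1 -> FAULT, evict 3, frames=[1,2] (faults so far: 4)
  step 5: ref 2 -> HIT, frames=[1,2] (faults so far: 4)
  step 6: ref 1 -> HIT, frames=[1,2] (faults so far: 4)
  step 7: ref 5 -> FAULT, evict 2, frames=[1,5] (faults so far: 5)
  step 8: ref 5 -> HIT, frames=[1,5] (faults so far: 5)
  step 9: ref 4 -> FAULT, evict 1, frames=[4,5] (faults so far: 6)
  step 10: ref 4 -> HIT, frames=[4,5] (faults so far: 6)
  step 11: ref 5 -> HIT, frames=[4,5] (faults so far: 6)
  step 12: ref 4 -> HIT, frames=[4,5] (faults so far: 6)
  step 13: ref 1 -> FAULT, evict 5, frames=[4,1] (faults so far: 7)
  step 14: ref 4 -> HIT, frames=[4,1] (faults so far: 7)
  step 15: ref 5 -> FAULT, evict 1, frames=[4,5] (faults so far: 8)
  Optimal total faults: 8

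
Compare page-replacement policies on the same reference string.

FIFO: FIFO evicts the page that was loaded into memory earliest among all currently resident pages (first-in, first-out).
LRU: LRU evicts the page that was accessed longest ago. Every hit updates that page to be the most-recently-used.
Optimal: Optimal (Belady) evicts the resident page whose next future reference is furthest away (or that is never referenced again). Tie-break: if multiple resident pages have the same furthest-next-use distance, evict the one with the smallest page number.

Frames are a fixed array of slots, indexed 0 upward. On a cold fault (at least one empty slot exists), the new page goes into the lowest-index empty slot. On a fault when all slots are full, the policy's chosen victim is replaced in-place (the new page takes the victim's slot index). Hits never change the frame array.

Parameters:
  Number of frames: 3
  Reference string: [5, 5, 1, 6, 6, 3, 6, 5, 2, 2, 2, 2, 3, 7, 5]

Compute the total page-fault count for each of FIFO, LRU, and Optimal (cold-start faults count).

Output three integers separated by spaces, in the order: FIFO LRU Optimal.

Answer: 7 9 6

Derivation:
--- FIFO ---
  step 0: ref 5 -> FAULT, frames=[5,-,-] (faults so far: 1)
  step 1: ref 5 -> HIT, frames=[5,-,-] (faults so far: 1)
  step 2: ref 1 -> FAULT, frames=[5,1,-] (faults so far: 2)
  step 3: ref 6 -> FAULT, frames=[5,1,6] (faults so far: 3)
  step 4: ref 6 -> HIT, frames=[5,1,6] (faults so far: 3)
  step 5: ref 3 -> FAULT, evict 5, frames=[3,1,6] (faults so far: 4)
  step 6: ref 6 -> HIT, frames=[3,1,6] (faults so far: 4)
  step 7: ref 5 -> FAULT, evict 1, frames=[3,5,6] (faults so far: 5)
  step 8: ref 2 -> FAULT, evict 6, frames=[3,5,2] (faults so far: 6)
  step 9: ref 2 -> HIT, frames=[3,5,2] (faults so far: 6)
  step 10: ref 2 -> HIT, frames=[3,5,2] (faults so far: 6)
  step 11: ref 2 -> HIT, frames=[3,5,2] (faults so far: 6)
  step 12: ref 3 -> HIT, frames=[3,5,2] (faults so far: 6)
  step 13: ref 7 -> FAULT, evict 3, frames=[7,5,2] (faults so far: 7)
  step 14: ref 5 -> HIT, frames=[7,5,2] (faults so far: 7)
  FIFO total faults: 7
--- LRU ---
  step 0: ref 5 -> FAULT, frames=[5,-,-] (faults so far: 1)
  step 1: ref 5 -> HIT, frames=[5,-,-] (faults so far: 1)
  step 2: ref 1 -> FAULT, frames=[5,1,-] (faults so far: 2)
  step 3: ref 6 -> FAULT, frames=[5,1,6] (faults so far: 3)
  step 4: ref 6 -> HIT, frames=[5,1,6] (faults so far: 3)
  step 5: ref 3 -> FAULT, evict 5, frames=[3,1,6] (faults so far: 4)
  step 6: ref 6 -> HIT, frames=[3,1,6] (faults so far: 4)
  step 7: ref 5 -> FAULT, evict 1, frames=[3,5,6] (faults so far: 5)
  step 8: ref 2 -> FAULT, evict 3, frames=[2,5,6] (faults so far: 6)
  step 9: ref 2 -> HIT, frames=[2,5,6] (faults so far: 6)
  step 10: ref 2 -> HIT, frames=[2,5,6] (faults so far: 6)
  step 11: ref 2 -> HIT, frames=[2,5,6] (faults so far: 6)
  step 12: ref 3 -> FAULT, evict 6, frames=[2,5,3] (faults so far: 7)
  step 13: ref 7 -> FAULT, evict 5, frames=[2,7,3] (faults so far: 8)
  step 14: ref 5 -> FAULT, evict 2, frames=[5,7,3] (faults so far: 9)
  LRU total faults: 9
--- Optimal ---
  step 0: ref 5 -> FAULT, frames=[5,-,-] (faults so far: 1)
  step 1: ref 5 -> HIT, frames=[5,-,-] (faults so far: 1)
  step 2: ref 1 -> FAULT, frames=[5,1,-] (faults so far: 2)
  step 3: ref 6 -> FAULT, frames=[5,1,6] (faults so far: 3)
  step 4: ref 6 -> HIT, frames=[5,1,6] (faults so far: 3)
  step 5: ref 3 -> FAULT, evict 1, frames=[5,3,6] (faults so far: 4)
  step 6: ref 6 -> HIT, frames=[5,3,6] (faults so far: 4)
  step 7: ref 5 -> HIT, frames=[5,3,6] (faults so far: 4)
  step 8: ref 2 -> FAULT, evict 6, frames=[5,3,2] (faults so far: 5)
  step 9: ref 2 -> HIT, frames=[5,3,2] (faults so far: 5)
  step 10: ref 2 -> HIT, frames=[5,3,2] (faults so far: 5)
  step 11: ref 2 -> HIT, frames=[5,3,2] (faults so far: 5)
  step 12: ref 3 -> HIT, frames=[5,3,2] (faults so far: 5)
  step 13: ref 7 -> FAULT, evict 2, frames=[5,3,7] (faults so far: 6)
  step 14: ref 5 -> HIT, frames=[5,3,7] (faults so far: 6)
  Optimal total faults: 6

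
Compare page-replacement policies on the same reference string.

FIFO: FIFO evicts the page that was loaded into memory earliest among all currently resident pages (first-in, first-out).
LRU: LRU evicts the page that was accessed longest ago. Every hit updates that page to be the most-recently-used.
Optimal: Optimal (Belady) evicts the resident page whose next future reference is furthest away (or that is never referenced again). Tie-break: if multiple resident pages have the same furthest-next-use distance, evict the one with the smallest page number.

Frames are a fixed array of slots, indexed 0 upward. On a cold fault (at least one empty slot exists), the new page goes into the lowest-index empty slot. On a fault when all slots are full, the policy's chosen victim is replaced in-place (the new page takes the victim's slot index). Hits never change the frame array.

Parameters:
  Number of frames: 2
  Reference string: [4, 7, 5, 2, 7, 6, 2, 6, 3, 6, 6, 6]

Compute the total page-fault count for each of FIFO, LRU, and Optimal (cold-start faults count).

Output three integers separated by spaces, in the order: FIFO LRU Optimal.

Answer: 9 8 6

Derivation:
--- FIFO ---
  step 0: ref 4 -> FAULT, frames=[4,-] (faults so far: 1)
  step 1: ref 7 -> FAULT, frames=[4,7] (faults so far: 2)
  step 2: ref 5 -> FAULT, evict 4, frames=[5,7] (faults so far: 3)
  step 3: ref 2 -> FAULT, evict 7, frames=[5,2] (faults so far: 4)
  step 4: ref 7 -> FAULT, evict 5, frames=[7,2] (faults so far: 5)
  step 5: ref 6 -> FAULT, evict 2, frames=[7,6] (faults so far: 6)
  step 6: ref 2 -> FAULT, evict 7, frames=[2,6] (faults so far: 7)
  step 7: ref 6 -> HIT, frames=[2,6] (faults so far: 7)
  step 8: ref 3 -> FAULT, evict 6, frames=[2,3] (faults so far: 8)
  step 9: ref 6 -> FAULT, evict 2, frames=[6,3] (faults so far: 9)
  step 10: ref 6 -> HIT, frames=[6,3] (faults so far: 9)
  step 11: ref 6 -> HIT, frames=[6,3] (faults so far: 9)
  FIFO total faults: 9
--- LRU ---
  step 0: ref 4 -> FAULT, frames=[4,-] (faults so far: 1)
  step 1: ref 7 -> FAULT, frames=[4,7] (faults so far: 2)
  step 2: ref 5 -> FAULT, evict 4, frames=[5,7] (faults so far: 3)
  step 3: ref 2 -> FAULT, evict 7, frames=[5,2] (faults so far: 4)
  step 4: ref 7 -> FAULT, evict 5, frames=[7,2] (faults so far: 5)
  step 5: ref 6 -> FAULT, evict 2, frames=[7,6] (faults so far: 6)
  step 6: ref 2 -> FAULT, evict 7, frames=[2,6] (faults so far: 7)
  step 7: ref 6 -> HIT, frames=[2,6] (faults so far: 7)
  step 8: ref 3 -> FAULT, evict 2, frames=[3,6] (faults so far: 8)
  step 9: ref 6 -> HIT, frames=[3,6] (faults so far: 8)
  step 10: ref 6 -> HIT, frames=[3,6] (faults so far: 8)
  step 11: ref 6 -> HIT, frames=[3,6] (faults so far: 8)
  LRU total faults: 8
--- Optimal ---
  step 0: ref 4 -> FAULT, frames=[4,-] (faults so far: 1)
  step 1: ref 7 -> FAULT, frames=[4,7] (faults so far: 2)
  step 2: ref 5 -> FAULT, evict 4, frames=[5,7] (faults so far: 3)
  step 3: ref 2 -> FAULT, evict 5, frames=[2,7] (faults so far: 4)
  step 4: ref 7 -> HIT, frames=[2,7] (faults so far: 4)
  step 5: ref 6 -> FAULT, evict 7, frames=[2,6] (faults so far: 5)
  step 6: ref 2 -> HIT, frames=[2,6] (faults so far: 5)
  step 7: ref 6 -> HIT, frames=[2,6] (faults so far: 5)
  step 8: ref 3 -> FAULT, evict 2, frames=[3,6] (faults so far: 6)
  step 9: ref 6 -> HIT, frames=[3,6] (faults so far: 6)
  step 10: ref 6 -> HIT, frames=[3,6] (faults so far: 6)
  step 11: ref 6 -> HIT, frames=[3,6] (faults so far: 6)
  Optimal total faults: 6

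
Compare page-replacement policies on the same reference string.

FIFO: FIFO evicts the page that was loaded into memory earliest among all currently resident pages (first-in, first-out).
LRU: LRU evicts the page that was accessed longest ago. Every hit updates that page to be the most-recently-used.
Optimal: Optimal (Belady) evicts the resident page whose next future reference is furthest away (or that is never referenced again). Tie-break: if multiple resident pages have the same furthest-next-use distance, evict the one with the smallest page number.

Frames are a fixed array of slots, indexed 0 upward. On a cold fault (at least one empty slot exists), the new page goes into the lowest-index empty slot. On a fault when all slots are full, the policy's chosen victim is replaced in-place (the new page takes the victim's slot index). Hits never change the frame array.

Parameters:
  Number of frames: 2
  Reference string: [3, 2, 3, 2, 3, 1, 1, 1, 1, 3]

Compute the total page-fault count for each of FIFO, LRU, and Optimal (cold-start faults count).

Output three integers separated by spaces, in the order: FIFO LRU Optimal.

--- FIFO ---
  step 0: ref 3 -> FAULT, frames=[3,-] (faults so far: 1)
  step 1: ref 2 -> FAULT, frames=[3,2] (faults so far: 2)
  step 2: ref 3 -> HIT, frames=[3,2] (faults so far: 2)
  step 3: ref 2 -> HIT, frames=[3,2] (faults so far: 2)
  step 4: ref 3 -> HIT, frames=[3,2] (faults so far: 2)
  step 5: ref 1 -> FAULT, evict 3, frames=[1,2] (faults so far: 3)
  step 6: ref 1 -> HIT, frames=[1,2] (faults so far: 3)
  step 7: ref 1 -> HIT, frames=[1,2] (faults so far: 3)
  step 8: ref 1 -> HIT, frames=[1,2] (faults so far: 3)
  step 9: ref 3 -> FAULT, evict 2, frames=[1,3] (faults so far: 4)
  FIFO total faults: 4
--- LRU ---
  step 0: ref 3 -> FAULT, frames=[3,-] (faults so far: 1)
  step 1: ref 2 -> FAULT, frames=[3,2] (faults so far: 2)
  step 2: ref 3 -> HIT, frames=[3,2] (faults so far: 2)
  step 3: ref 2 -> HIT, frames=[3,2] (faults so far: 2)
  step 4: ref 3 -> HIT, frames=[3,2] (faults so far: 2)
  step 5: ref 1 -> FAULT, evict 2, frames=[3,1] (faults so far: 3)
  step 6: ref 1 -> HIT, frames=[3,1] (faults so far: 3)
  step 7: ref 1 -> HIT, frames=[3,1] (faults so far: 3)
  step 8: ref 1 -> HIT, frames=[3,1] (faults so far: 3)
  step 9: ref 3 -> HIT, frames=[3,1] (faults so far: 3)
  LRU total faults: 3
--- Optimal ---
  step 0: ref 3 -> FAULT, frames=[3,-] (faults so far: 1)
  step 1: ref 2 -> FAULT, frames=[3,2] (faults so far: 2)
  step 2: ref 3 -> HIT, frames=[3,2] (faults so far: 2)
  step 3: ref 2 -> HIT, frames=[3,2] (faults so far: 2)
  step 4: ref 3 -> HIT, frames=[3,2] (faults so far: 2)
  step 5: ref 1 -> FAULT, evict 2, frames=[3,1] (faults so far: 3)
  step 6: ref 1 -> HIT, frames=[3,1] (faults so far: 3)
  step 7: ref 1 -> HIT, frames=[3,1] (faults so far: 3)
  step 8: ref 1 -> HIT, frames=[3,1] (faults so far: 3)
  step 9: ref 3 -> HIT, frames=[3,1] (faults so far: 3)
  Optimal total faults: 3

Answer: 4 3 3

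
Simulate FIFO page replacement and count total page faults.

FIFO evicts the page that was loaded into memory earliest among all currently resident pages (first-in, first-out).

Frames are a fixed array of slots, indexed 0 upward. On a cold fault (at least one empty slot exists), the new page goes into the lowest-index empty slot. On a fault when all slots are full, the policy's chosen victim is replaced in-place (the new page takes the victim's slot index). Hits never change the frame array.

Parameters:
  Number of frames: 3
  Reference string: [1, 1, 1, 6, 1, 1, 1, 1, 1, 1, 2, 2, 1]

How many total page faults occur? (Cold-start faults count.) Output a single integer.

Answer: 3

Derivation:
Step 0: ref 1 → FAULT, frames=[1,-,-]
Step 1: ref 1 → HIT, frames=[1,-,-]
Step 2: ref 1 → HIT, frames=[1,-,-]
Step 3: ref 6 → FAULT, frames=[1,6,-]
Step 4: ref 1 → HIT, frames=[1,6,-]
Step 5: ref 1 → HIT, frames=[1,6,-]
Step 6: ref 1 → HIT, frames=[1,6,-]
Step 7: ref 1 → HIT, frames=[1,6,-]
Step 8: ref 1 → HIT, frames=[1,6,-]
Step 9: ref 1 → HIT, frames=[1,6,-]
Step 10: ref 2 → FAULT, frames=[1,6,2]
Step 11: ref 2 → HIT, frames=[1,6,2]
Step 12: ref 1 → HIT, frames=[1,6,2]
Total faults: 3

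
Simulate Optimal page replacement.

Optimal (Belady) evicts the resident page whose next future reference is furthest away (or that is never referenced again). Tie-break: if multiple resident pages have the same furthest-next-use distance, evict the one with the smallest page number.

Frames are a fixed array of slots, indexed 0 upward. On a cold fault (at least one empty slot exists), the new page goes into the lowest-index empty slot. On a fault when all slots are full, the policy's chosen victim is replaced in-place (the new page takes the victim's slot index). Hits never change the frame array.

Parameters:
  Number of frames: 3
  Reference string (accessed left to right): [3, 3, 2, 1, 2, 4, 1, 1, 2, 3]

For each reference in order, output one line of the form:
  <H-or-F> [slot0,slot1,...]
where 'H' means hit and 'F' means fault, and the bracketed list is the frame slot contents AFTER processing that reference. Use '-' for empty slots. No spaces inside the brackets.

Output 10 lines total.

F [3,-,-]
H [3,-,-]
F [3,2,-]
F [3,2,1]
H [3,2,1]
F [4,2,1]
H [4,2,1]
H [4,2,1]
H [4,2,1]
F [4,2,3]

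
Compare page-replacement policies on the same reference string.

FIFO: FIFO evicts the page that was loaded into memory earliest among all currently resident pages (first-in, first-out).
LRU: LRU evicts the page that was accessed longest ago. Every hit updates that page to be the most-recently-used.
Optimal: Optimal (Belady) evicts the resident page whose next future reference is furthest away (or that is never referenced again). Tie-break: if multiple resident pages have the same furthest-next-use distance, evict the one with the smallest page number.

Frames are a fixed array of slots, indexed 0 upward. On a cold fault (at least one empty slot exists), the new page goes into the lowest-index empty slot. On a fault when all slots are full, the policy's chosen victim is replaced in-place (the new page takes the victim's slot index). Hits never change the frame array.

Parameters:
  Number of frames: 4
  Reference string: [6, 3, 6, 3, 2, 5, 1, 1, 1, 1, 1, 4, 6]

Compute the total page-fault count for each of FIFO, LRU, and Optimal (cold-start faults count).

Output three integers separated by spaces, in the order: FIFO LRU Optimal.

--- FIFO ---
  step 0: ref 6 -> FAULT, frames=[6,-,-,-] (faults so far: 1)
  step 1: ref 3 -> FAULT, frames=[6,3,-,-] (faults so far: 2)
  step 2: ref 6 -> HIT, frames=[6,3,-,-] (faults so far: 2)
  step 3: ref 3 -> HIT, frames=[6,3,-,-] (faults so far: 2)
  step 4: ref 2 -> FAULT, frames=[6,3,2,-] (faults so far: 3)
  step 5: ref 5 -> FAULT, frames=[6,3,2,5] (faults so far: 4)
  step 6: ref 1 -> FAULT, evict 6, frames=[1,3,2,5] (faults so far: 5)
  step 7: ref 1 -> HIT, frames=[1,3,2,5] (faults so far: 5)
  step 8: ref 1 -> HIT, frames=[1,3,2,5] (faults so far: 5)
  step 9: ref 1 -> HIT, frames=[1,3,2,5] (faults so far: 5)
  step 10: ref 1 -> HIT, frames=[1,3,2,5] (faults so far: 5)
  step 11: ref 4 -> FAULT, evict 3, frames=[1,4,2,5] (faults so far: 6)
  step 12: ref 6 -> FAULT, evict 2, frames=[1,4,6,5] (faults so far: 7)
  FIFO total faults: 7
--- LRU ---
  step 0: ref 6 -> FAULT, frames=[6,-,-,-] (faults so far: 1)
  step 1: ref 3 -> FAULT, frames=[6,3,-,-] (faults so far: 2)
  step 2: ref 6 -> HIT, frames=[6,3,-,-] (faults so far: 2)
  step 3: ref 3 -> HIT, frames=[6,3,-,-] (faults so far: 2)
  step 4: ref 2 -> FAULT, frames=[6,3,2,-] (faults so far: 3)
  step 5: ref 5 -> FAULT, frames=[6,3,2,5] (faults so far: 4)
  step 6: ref 1 -> FAULT, evict 6, frames=[1,3,2,5] (faults so far: 5)
  step 7: ref 1 -> HIT, frames=[1,3,2,5] (faults so far: 5)
  step 8: ref 1 -> HIT, frames=[1,3,2,5] (faults so far: 5)
  step 9: ref 1 -> HIT, frames=[1,3,2,5] (faults so far: 5)
  step 10: ref 1 -> HIT, frames=[1,3,2,5] (faults so far: 5)
  step 11: ref 4 -> FAULT, evict 3, frames=[1,4,2,5] (faults so far: 6)
  step 12: ref 6 -> FAULT, evict 2, frames=[1,4,6,5] (faults so far: 7)
  LRU total faults: 7
--- Optimal ---
  step 0: ref 6 -> FAULT, frames=[6,-,-,-] (faults so far: 1)
  step 1: ref 3 -> FAULT, frames=[6,3,-,-] (faults so far: 2)
  step 2: ref 6 -> HIT, frames=[6,3,-,-] (faults so far: 2)
  step 3: ref 3 -> HIT, frames=[6,3,-,-] (faults so far: 2)
  step 4: ref 2 -> FAULT, frames=[6,3,2,-] (faults so far: 3)
  step 5: ref 5 -> FAULT, frames=[6,3,2,5] (faults so far: 4)
  step 6: ref 1 -> FAULT, evict 2, frames=[6,3,1,5] (faults so far: 5)
  step 7: ref 1 -> HIT, frames=[6,3,1,5] (faults so far: 5)
  step 8: ref 1 -> HIT, frames=[6,3,1,5] (faults so far: 5)
  step 9: ref 1 -> HIT, frames=[6,3,1,5] (faults so far: 5)
  step 10: ref 1 -> HIT, frames=[6,3,1,5] (faults so far: 5)
  step 11: ref 4 -> FAULT, evict 1, frames=[6,3,4,5] (faults so far: 6)
  step 12: ref 6 -> HIT, frames=[6,3,4,5] (faults so far: 6)
  Optimal total faults: 6

Answer: 7 7 6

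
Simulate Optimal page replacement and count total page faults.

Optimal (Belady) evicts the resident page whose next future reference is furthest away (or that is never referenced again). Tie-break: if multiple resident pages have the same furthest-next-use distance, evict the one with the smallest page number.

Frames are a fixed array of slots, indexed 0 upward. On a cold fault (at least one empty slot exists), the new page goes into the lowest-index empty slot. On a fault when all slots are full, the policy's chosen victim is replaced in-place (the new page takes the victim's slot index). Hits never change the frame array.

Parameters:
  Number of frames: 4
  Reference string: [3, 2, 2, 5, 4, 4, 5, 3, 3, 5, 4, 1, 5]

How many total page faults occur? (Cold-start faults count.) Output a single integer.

Step 0: ref 3 → FAULT, frames=[3,-,-,-]
Step 1: ref 2 → FAULT, frames=[3,2,-,-]
Step 2: ref 2 → HIT, frames=[3,2,-,-]
Step 3: ref 5 → FAULT, frames=[3,2,5,-]
Step 4: ref 4 → FAULT, frames=[3,2,5,4]
Step 5: ref 4 → HIT, frames=[3,2,5,4]
Step 6: ref 5 → HIT, frames=[3,2,5,4]
Step 7: ref 3 → HIT, frames=[3,2,5,4]
Step 8: ref 3 → HIT, frames=[3,2,5,4]
Step 9: ref 5 → HIT, frames=[3,2,5,4]
Step 10: ref 4 → HIT, frames=[3,2,5,4]
Step 11: ref 1 → FAULT (evict 2), frames=[3,1,5,4]
Step 12: ref 5 → HIT, frames=[3,1,5,4]
Total faults: 5

Answer: 5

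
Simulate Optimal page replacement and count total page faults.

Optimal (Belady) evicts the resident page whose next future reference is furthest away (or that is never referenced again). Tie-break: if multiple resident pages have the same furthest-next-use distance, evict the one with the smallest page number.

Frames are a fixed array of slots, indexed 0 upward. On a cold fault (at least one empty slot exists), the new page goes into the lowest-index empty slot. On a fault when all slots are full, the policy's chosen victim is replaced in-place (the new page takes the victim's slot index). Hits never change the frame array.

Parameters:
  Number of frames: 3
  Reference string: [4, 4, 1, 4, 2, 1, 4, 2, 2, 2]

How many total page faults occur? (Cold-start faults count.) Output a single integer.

Step 0: ref 4 → FAULT, frames=[4,-,-]
Step 1: ref 4 → HIT, frames=[4,-,-]
Step 2: ref 1 → FAULT, frames=[4,1,-]
Step 3: ref 4 → HIT, frames=[4,1,-]
Step 4: ref 2 → FAULT, frames=[4,1,2]
Step 5: ref 1 → HIT, frames=[4,1,2]
Step 6: ref 4 → HIT, frames=[4,1,2]
Step 7: ref 2 → HIT, frames=[4,1,2]
Step 8: ref 2 → HIT, frames=[4,1,2]
Step 9: ref 2 → HIT, frames=[4,1,2]
Total faults: 3

Answer: 3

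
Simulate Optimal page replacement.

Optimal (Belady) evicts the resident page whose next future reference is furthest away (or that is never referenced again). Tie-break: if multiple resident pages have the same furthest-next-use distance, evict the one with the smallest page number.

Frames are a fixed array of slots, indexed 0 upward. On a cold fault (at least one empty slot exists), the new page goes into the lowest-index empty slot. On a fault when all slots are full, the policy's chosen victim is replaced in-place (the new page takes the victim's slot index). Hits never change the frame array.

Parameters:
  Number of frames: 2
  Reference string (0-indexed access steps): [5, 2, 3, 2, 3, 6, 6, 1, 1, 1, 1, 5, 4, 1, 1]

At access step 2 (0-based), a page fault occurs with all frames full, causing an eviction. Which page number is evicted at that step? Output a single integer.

Answer: 5

Derivation:
Step 0: ref 5 -> FAULT, frames=[5,-]
Step 1: ref 2 -> FAULT, frames=[5,2]
Step 2: ref 3 -> FAULT, evict 5, frames=[3,2]
At step 2: evicted page 5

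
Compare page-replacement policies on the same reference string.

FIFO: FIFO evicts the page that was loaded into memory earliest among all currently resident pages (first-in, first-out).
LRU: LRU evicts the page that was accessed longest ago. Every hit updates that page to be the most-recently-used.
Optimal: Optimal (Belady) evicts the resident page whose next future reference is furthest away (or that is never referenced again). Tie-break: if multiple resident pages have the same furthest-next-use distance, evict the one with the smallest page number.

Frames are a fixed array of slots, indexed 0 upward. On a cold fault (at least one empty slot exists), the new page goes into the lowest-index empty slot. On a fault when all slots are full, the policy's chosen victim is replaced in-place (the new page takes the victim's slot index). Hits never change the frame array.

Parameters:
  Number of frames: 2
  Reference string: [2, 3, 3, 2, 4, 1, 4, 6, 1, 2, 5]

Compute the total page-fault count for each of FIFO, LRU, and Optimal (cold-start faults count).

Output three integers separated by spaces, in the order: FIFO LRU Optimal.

--- FIFO ---
  step 0: ref 2 -> FAULT, frames=[2,-] (faults so far: 1)
  step 1: ref 3 -> FAULT, frames=[2,3] (faults so far: 2)
  step 2: ref 3 -> HIT, frames=[2,3] (faults so far: 2)
  step 3: ref 2 -> HIT, frames=[2,3] (faults so far: 2)
  step 4: ref 4 -> FAULT, evict 2, frames=[4,3] (faults so far: 3)
  step 5: ref 1 -> FAULT, evict 3, frames=[4,1] (faults so far: 4)
  step 6: ref 4 -> HIT, frames=[4,1] (faults so far: 4)
  step 7: ref 6 -> FAULT, evict 4, frames=[6,1] (faults so far: 5)
  step 8: ref 1 -> HIT, frames=[6,1] (faults so far: 5)
  step 9: ref 2 -> FAULT, evict 1, frames=[6,2] (faults so far: 6)
  step 10: ref 5 -> FAULT, evict 6, frames=[5,2] (faults so far: 7)
  FIFO total faults: 7
--- LRU ---
  step 0: ref 2 -> FAULT, frames=[2,-] (faults so far: 1)
  step 1: ref 3 -> FAULT, frames=[2,3] (faults so far: 2)
  step 2: ref 3 -> HIT, frames=[2,3] (faults so far: 2)
  step 3: ref 2 -> HIT, frames=[2,3] (faults so far: 2)
  step 4: ref 4 -> FAULT, evict 3, frames=[2,4] (faults so far: 3)
  step 5: ref 1 -> FAULT, evict 2, frames=[1,4] (faults so far: 4)
  step 6: ref 4 -> HIT, frames=[1,4] (faults so far: 4)
  step 7: ref 6 -> FAULT, evict 1, frames=[6,4] (faults so far: 5)
  step 8: ref 1 -> FAULT, evict 4, frames=[6,1] (faults so far: 6)
  step 9: ref 2 -> FAULT, evict 6, frames=[2,1] (faults so far: 7)
  step 10: ref 5 -> FAULT, evict 1, frames=[2,5] (faults so far: 8)
  LRU total faults: 8
--- Optimal ---
  step 0: ref 2 -> FAULT, frames=[2,-] (faults so far: 1)
  step 1: ref 3 -> FAULT, frames=[2,3] (faults so far: 2)
  step 2: ref 3 -> HIT, frames=[2,3] (faults so far: 2)
  step 3: ref 2 -> HIT, frames=[2,3] (faults so far: 2)
  step 4: ref 4 -> FAULT, evict 3, frames=[2,4] (faults so far: 3)
  step 5: ref 1 -> FAULT, evict 2, frames=[1,4] (faults so far: 4)
  step 6: ref 4 -> HIT, frames=[1,4] (faults so far: 4)
  step 7: ref 6 -> FAULT, evict 4, frames=[1,6] (faults so far: 5)
  step 8: ref 1 -> HIT, frames=[1,6] (faults so far: 5)
  step 9: ref 2 -> FAULT, evict 1, frames=[2,6] (faults so far: 6)
  step 10: ref 5 -> FAULT, evict 2, frames=[5,6] (faults so far: 7)
  Optimal total faults: 7

Answer: 7 8 7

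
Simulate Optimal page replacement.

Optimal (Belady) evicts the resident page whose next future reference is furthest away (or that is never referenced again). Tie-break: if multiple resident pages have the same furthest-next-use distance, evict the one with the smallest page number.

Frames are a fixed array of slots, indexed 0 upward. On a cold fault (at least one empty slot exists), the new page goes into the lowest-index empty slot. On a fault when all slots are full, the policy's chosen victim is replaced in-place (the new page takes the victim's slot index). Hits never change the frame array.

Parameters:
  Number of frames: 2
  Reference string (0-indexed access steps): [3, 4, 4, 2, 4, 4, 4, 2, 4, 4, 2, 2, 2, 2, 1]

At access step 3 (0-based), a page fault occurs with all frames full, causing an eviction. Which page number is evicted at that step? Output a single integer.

Step 0: ref 3 -> FAULT, frames=[3,-]
Step 1: ref 4 -> FAULT, frames=[3,4]
Step 2: ref 4 -> HIT, frames=[3,4]
Step 3: ref 2 -> FAULT, evict 3, frames=[2,4]
At step 3: evicted page 3

Answer: 3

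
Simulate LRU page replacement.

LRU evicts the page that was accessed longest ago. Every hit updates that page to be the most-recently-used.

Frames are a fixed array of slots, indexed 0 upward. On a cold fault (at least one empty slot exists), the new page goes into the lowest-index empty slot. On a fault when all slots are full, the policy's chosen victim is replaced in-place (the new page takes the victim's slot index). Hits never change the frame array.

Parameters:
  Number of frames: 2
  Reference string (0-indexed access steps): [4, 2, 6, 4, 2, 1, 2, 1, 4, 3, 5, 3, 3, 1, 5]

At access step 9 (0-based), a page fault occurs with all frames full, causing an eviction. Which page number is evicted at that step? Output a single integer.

Answer: 1

Derivation:
Step 0: ref 4 -> FAULT, frames=[4,-]
Step 1: ref 2 -> FAULT, frames=[4,2]
Step 2: ref 6 -> FAULT, evict 4, frames=[6,2]
Step 3: ref 4 -> FAULT, evict 2, frames=[6,4]
Step 4: ref 2 -> FAULT, evict 6, frames=[2,4]
Step 5: ref 1 -> FAULT, evict 4, frames=[2,1]
Step 6: ref 2 -> HIT, frames=[2,1]
Step 7: ref 1 -> HIT, frames=[2,1]
Step 8: ref 4 -> FAULT, evict 2, frames=[4,1]
Step 9: ref 3 -> FAULT, evict 1, frames=[4,3]
At step 9: evicted page 1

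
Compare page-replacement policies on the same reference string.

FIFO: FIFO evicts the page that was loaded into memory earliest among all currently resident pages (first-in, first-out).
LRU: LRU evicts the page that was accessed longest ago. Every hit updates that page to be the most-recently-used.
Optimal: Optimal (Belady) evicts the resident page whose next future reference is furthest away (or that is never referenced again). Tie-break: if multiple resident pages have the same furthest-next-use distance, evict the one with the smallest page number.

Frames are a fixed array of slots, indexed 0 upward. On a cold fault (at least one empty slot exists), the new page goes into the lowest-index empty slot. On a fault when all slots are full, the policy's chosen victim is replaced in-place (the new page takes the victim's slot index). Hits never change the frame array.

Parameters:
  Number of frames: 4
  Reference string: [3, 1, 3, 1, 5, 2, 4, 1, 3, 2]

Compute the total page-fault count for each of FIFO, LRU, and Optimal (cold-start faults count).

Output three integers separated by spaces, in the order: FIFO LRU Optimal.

--- FIFO ---
  step 0: ref 3 -> FAULT, frames=[3,-,-,-] (faults so far: 1)
  step 1: ref 1 -> FAULT, frames=[3,1,-,-] (faults so far: 2)
  step 2: ref 3 -> HIT, frames=[3,1,-,-] (faults so far: 2)
  step 3: ref 1 -> HIT, frames=[3,1,-,-] (faults so far: 2)
  step 4: ref 5 -> FAULT, frames=[3,1,5,-] (faults so far: 3)
  step 5: ref 2 -> FAULT, frames=[3,1,5,2] (faults so far: 4)
  step 6: ref 4 -> FAULT, evict 3, frames=[4,1,5,2] (faults so far: 5)
  step 7: ref 1 -> HIT, frames=[4,1,5,2] (faults so far: 5)
  step 8: ref 3 -> FAULT, evict 1, frames=[4,3,5,2] (faults so far: 6)
  step 9: ref 2 -> HIT, frames=[4,3,5,2] (faults so far: 6)
  FIFO total faults: 6
--- LRU ---
  step 0: ref 3 -> FAULT, frames=[3,-,-,-] (faults so far: 1)
  step 1: ref 1 -> FAULT, frames=[3,1,-,-] (faults so far: 2)
  step 2: ref 3 -> HIT, frames=[3,1,-,-] (faults so far: 2)
  step 3: ref 1 -> HIT, frames=[3,1,-,-] (faults so far: 2)
  step 4: ref 5 -> FAULT, frames=[3,1,5,-] (faults so far: 3)
  step 5: ref 2 -> FAULT, frames=[3,1,5,2] (faults so far: 4)
  step 6: ref 4 -> FAULT, evict 3, frames=[4,1,5,2] (faults so far: 5)
  step 7: ref 1 -> HIT, frames=[4,1,5,2] (faults so far: 5)
  step 8: ref 3 -> FAULT, evict 5, frames=[4,1,3,2] (faults so far: 6)
  step 9: ref 2 -> HIT, frames=[4,1,3,2] (faults so far: 6)
  LRU total faults: 6
--- Optimal ---
  step 0: ref 3 -> FAULT, frames=[3,-,-,-] (faults so far: 1)
  step 1: ref 1 -> FAULT, frames=[3,1,-,-] (faults so far: 2)
  step 2: ref 3 -> HIT, frames=[3,1,-,-] (faults so far: 2)
  step 3: ref 1 -> HIT, frames=[3,1,-,-] (faults so far: 2)
  step 4: ref 5 -> FAULT, frames=[3,1,5,-] (faults so far: 3)
  step 5: ref 2 -> FAULT, frames=[3,1,5,2] (faults so far: 4)
  step 6: ref 4 -> FAULT, evict 5, frames=[3,1,4,2] (faults so far: 5)
  step 7: ref 1 -> HIT, frames=[3,1,4,2] (faults so far: 5)
  step 8: ref 3 -> HIT, frames=[3,1,4,2] (faults so far: 5)
  step 9: ref 2 -> HIT, frames=[3,1,4,2] (faults so far: 5)
  Optimal total faults: 5

Answer: 6 6 5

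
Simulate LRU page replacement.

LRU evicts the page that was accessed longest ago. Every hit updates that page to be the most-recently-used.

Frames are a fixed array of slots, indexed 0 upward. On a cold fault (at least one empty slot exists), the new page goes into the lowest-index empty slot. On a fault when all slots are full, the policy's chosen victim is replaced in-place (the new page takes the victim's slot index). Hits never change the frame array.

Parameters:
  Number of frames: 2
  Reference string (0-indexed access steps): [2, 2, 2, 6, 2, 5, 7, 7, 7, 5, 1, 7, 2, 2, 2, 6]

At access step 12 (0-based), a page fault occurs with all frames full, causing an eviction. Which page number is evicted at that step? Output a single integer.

Answer: 1

Derivation:
Step 0: ref 2 -> FAULT, frames=[2,-]
Step 1: ref 2 -> HIT, frames=[2,-]
Step 2: ref 2 -> HIT, frames=[2,-]
Step 3: ref 6 -> FAULT, frames=[2,6]
Step 4: ref 2 -> HIT, frames=[2,6]
Step 5: ref 5 -> FAULT, evict 6, frames=[2,5]
Step 6: ref 7 -> FAULT, evict 2, frames=[7,5]
Step 7: ref 7 -> HIT, frames=[7,5]
Step 8: ref 7 -> HIT, frames=[7,5]
Step 9: ref 5 -> HIT, frames=[7,5]
Step 10: ref 1 -> FAULT, evict 7, frames=[1,5]
Step 11: ref 7 -> FAULT, evict 5, frames=[1,7]
Step 12: ref 2 -> FAULT, evict 1, frames=[2,7]
At step 12: evicted page 1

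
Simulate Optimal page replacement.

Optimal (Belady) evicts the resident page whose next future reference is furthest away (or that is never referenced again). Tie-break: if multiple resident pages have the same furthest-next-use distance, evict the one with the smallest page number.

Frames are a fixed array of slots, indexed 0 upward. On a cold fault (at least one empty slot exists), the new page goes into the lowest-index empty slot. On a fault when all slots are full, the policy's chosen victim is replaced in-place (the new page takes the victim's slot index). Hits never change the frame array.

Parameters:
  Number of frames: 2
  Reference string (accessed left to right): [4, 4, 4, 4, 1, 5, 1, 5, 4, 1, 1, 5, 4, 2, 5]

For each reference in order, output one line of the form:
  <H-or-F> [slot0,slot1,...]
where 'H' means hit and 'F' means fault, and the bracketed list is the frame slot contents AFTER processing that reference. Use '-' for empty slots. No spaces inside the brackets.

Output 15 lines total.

F [4,-]
H [4,-]
H [4,-]
H [4,-]
F [4,1]
F [5,1]
H [5,1]
H [5,1]
F [4,1]
H [4,1]
H [4,1]
F [4,5]
H [4,5]
F [2,5]
H [2,5]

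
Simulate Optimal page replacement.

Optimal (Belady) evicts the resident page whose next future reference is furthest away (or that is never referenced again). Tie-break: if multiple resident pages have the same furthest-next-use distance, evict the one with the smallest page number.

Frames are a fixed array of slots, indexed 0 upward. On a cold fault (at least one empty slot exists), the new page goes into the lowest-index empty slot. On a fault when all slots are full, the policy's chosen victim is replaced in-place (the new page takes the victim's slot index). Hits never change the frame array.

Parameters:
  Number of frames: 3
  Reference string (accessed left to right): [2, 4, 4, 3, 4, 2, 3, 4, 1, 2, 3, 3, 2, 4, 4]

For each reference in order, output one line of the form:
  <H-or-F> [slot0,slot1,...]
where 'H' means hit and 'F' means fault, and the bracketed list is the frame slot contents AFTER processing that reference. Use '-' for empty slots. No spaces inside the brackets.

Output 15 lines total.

F [2,-,-]
F [2,4,-]
H [2,4,-]
F [2,4,3]
H [2,4,3]
H [2,4,3]
H [2,4,3]
H [2,4,3]
F [2,1,3]
H [2,1,3]
H [2,1,3]
H [2,1,3]
H [2,1,3]
F [2,4,3]
H [2,4,3]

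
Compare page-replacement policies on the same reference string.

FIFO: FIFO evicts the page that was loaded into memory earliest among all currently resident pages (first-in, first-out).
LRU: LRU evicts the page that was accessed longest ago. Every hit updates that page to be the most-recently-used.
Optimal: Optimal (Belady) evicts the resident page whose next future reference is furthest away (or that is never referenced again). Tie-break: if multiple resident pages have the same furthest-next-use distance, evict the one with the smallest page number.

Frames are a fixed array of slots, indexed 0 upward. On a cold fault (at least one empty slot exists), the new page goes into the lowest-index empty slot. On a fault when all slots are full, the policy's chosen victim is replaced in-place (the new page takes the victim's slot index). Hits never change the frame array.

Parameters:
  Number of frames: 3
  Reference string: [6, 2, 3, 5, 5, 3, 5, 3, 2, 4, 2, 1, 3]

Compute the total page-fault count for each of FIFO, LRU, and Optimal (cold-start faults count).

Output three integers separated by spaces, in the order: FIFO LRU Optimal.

Answer: 8 7 6

Derivation:
--- FIFO ---
  step 0: ref 6 -> FAULT, frames=[6,-,-] (faults so far: 1)
  step 1: ref 2 -> FAULT, frames=[6,2,-] (faults so far: 2)
  step 2: ref 3 -> FAULT, frames=[6,2,3] (faults so far: 3)
  step 3: ref 5 -> FAULT, evict 6, frames=[5,2,3] (faults so far: 4)
  step 4: ref 5 -> HIT, frames=[5,2,3] (faults so far: 4)
  step 5: ref 3 -> HIT, frames=[5,2,3] (faults so far: 4)
  step 6: ref 5 -> HIT, frames=[5,2,3] (faults so far: 4)
  step 7: ref 3 -> HIT, frames=[5,2,3] (faults so far: 4)
  step 8: ref 2 -> HIT, frames=[5,2,3] (faults so far: 4)
  step 9: ref 4 -> FAULT, evict 2, frames=[5,4,3] (faults so far: 5)
  step 10: ref 2 -> FAULT, evict 3, frames=[5,4,2] (faults so far: 6)
  step 11: ref 1 -> FAULT, evict 5, frames=[1,4,2] (faults so far: 7)
  step 12: ref 3 -> FAULT, evict 4, frames=[1,3,2] (faults so far: 8)
  FIFO total faults: 8
--- LRU ---
  step 0: ref 6 -> FAULT, frames=[6,-,-] (faults so far: 1)
  step 1: ref 2 -> FAULT, frames=[6,2,-] (faults so far: 2)
  step 2: ref 3 -> FAULT, frames=[6,2,3] (faults so far: 3)
  step 3: ref 5 -> FAULT, evict 6, frames=[5,2,3] (faults so far: 4)
  step 4: ref 5 -> HIT, frames=[5,2,3] (faults so far: 4)
  step 5: ref 3 -> HIT, frames=[5,2,3] (faults so far: 4)
  step 6: ref 5 -> HIT, frames=[5,2,3] (faults so far: 4)
  step 7: ref 3 -> HIT, frames=[5,2,3] (faults so far: 4)
  step 8: ref 2 -> HIT, frames=[5,2,3] (faults so far: 4)
  step 9: ref 4 -> FAULT, evict 5, frames=[4,2,3] (faults so far: 5)
  step 10: ref 2 -> HIT, frames=[4,2,3] (faults so far: 5)
  step 11: ref 1 -> FAULT, evict 3, frames=[4,2,1] (faults so far: 6)
  step 12: ref 3 -> FAULT, evict 4, frames=[3,2,1] (faults so far: 7)
  LRU total faults: 7
--- Optimal ---
  step 0: ref 6 -> FAULT, frames=[6,-,-] (faults so far: 1)
  step 1: ref 2 -> FAULT, frames=[6,2,-] (faults so far: 2)
  step 2: ref 3 -> FAULT, frames=[6,2,3] (faults so far: 3)
  step 3: ref 5 -> FAULT, evict 6, frames=[5,2,3] (faults so far: 4)
  step 4: ref 5 -> HIT, frames=[5,2,3] (faults so far: 4)
  step 5: ref 3 -> HIT, frames=[5,2,3] (faults so far: 4)
  step 6: ref 5 -> HIT, frames=[5,2,3] (faults so far: 4)
  step 7: ref 3 -> HIT, frames=[5,2,3] (faults so far: 4)
  step 8: ref 2 -> HIT, frames=[5,2,3] (faults so far: 4)
  step 9: ref 4 -> FAULT, evict 5, frames=[4,2,3] (faults so far: 5)
  step 10: ref 2 -> HIT, frames=[4,2,3] (faults so far: 5)
  step 11: ref 1 -> FAULT, evict 2, frames=[4,1,3] (faults so far: 6)
  step 12: ref 3 -> HIT, frames=[4,1,3] (faults so far: 6)
  Optimal total faults: 6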